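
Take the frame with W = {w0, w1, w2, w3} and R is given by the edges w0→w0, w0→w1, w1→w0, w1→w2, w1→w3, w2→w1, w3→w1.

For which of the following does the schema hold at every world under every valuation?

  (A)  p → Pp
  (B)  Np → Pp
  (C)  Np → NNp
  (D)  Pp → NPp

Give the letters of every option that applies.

R is not reflexive: not w1 R w1.
R is not transitive: w0 R w1 and w1 R w2 but not w0 R w2.
R is not euclidean: w1 R w0 and w1 R w2 but not w0 R w2.
R is serial: every world has an R-successor.
(A) p → Pp (the dual of axiom T) characterises the reflexive frames. R is not reflexive — not valid.
(B) Np → Pp (axiom D) characterises the serial frames. R is serial — valid.
(C) axiom 4: valid iff R is transitive. R is not transitive — not valid.
(D) Pp → NPp is axiom 5; it is valid on a frame exactly when R is euclidean. R is not euclidean, so not valid.

B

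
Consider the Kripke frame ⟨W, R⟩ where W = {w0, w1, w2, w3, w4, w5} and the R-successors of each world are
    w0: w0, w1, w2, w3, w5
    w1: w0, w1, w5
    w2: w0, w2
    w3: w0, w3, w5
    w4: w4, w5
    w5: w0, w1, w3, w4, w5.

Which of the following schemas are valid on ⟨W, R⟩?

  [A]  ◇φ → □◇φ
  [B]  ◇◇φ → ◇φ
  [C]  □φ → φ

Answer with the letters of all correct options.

C

R is reflexive: each world relates to itself.
R is not transitive: w0 R w5 and w5 R w4 but not w0 R w4.
R is not euclidean: w0 R w1 and w0 R w2 but not w1 R w2.
(A) ◇φ → □◇φ is axiom 5, which corresponds to the euclidean property. R is not euclidean — not valid.
(B) ◇◇φ → ◇φ is the dual of axiom 4; it is valid on a frame exactly when R is transitive. R is not transitive, so not valid.
(C) □φ → φ is axiom T, which corresponds to reflexivity. R is reflexive — valid.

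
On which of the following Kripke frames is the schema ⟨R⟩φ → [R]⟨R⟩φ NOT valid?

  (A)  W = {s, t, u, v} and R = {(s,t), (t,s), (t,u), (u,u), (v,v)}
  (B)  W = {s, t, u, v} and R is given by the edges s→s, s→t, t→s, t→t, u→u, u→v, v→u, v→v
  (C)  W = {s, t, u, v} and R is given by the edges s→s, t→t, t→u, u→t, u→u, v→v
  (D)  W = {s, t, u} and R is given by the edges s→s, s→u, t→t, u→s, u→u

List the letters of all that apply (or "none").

A

The schema ⟨R⟩φ → [R]⟨R⟩φ is axiom 5; it is valid on a frame iff R is euclidean.
(A) R is not euclidean (t R s and t R u but not s R u), so the schema fails here.
(B) R is euclidean (any two R-successors of the same world are R-related), so the schema is valid here.
(C) R is euclidean (any two R-successors of the same world are R-related), so the schema is valid here.
(D) R is euclidean (any two R-successors of the same world are R-related), so the schema is valid here.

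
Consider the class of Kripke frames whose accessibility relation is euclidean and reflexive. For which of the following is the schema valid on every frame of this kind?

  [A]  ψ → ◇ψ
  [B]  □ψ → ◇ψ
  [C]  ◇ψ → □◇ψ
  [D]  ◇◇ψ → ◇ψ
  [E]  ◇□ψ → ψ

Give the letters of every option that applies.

A, B, C, D, E

A reflexive euclidean relation is also symmetric (from wRw and wRv the euclidean condition gives vRw) and hence transitive; it is an equivalence relation.
(A) ψ → ◇ψ (the dual of axiom T) characterises the reflexive frames. Every such R is reflexive — valid.
(B) □ψ → ◇ψ is axiom D; it is valid on a frame exactly when R is serial. Every such R is serial, so valid.
(C) ◇ψ → □◇ψ is axiom 5, which corresponds to the euclidean property. Every such R is euclidean — valid.
(D) ◇◇ψ → ◇ψ is the dual of axiom 4; it is valid on a frame exactly when R is transitive. Every such R is transitive, so valid.
(E) ◇□ψ → ψ is the dual of axiom B, which corresponds to symmetry. Every such R is symmetric — valid.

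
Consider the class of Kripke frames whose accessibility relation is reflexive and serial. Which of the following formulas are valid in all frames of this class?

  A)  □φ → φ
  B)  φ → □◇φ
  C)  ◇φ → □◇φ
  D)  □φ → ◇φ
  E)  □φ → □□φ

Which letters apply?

(A) □φ → φ (axiom T) characterises the reflexive frames. Every such R is reflexive — valid.
(B) φ → □◇φ is axiom B, which corresponds to symmetry. Such an R need not be symmetric — not valid.
(C) axiom 5: valid iff R is euclidean. Such an R need not be euclidean — not valid.
(D) □φ → ◇φ is axiom D, which corresponds to seriality. Every such R is serial — valid.
(E) □φ → □□φ is axiom 4; it is valid on a frame exactly when R is transitive. Such an R need not be transitive, so not valid.

A, D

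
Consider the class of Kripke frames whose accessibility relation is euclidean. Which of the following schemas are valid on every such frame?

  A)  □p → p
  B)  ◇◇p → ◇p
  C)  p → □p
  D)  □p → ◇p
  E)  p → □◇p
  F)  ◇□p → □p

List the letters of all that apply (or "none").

F

(A) axiom T: valid iff R is reflexive. Such an R need not be reflexive — not valid.
(B) ◇◇p → ◇p is the dual of axiom 4; it is valid on a frame exactly when R is transitive. Such an R need not be transitive, so not valid.
(C) p → □p is equivalent to ◇p→p; it holds exactly when R ⊆ identity. Such an R need not be a subset of the identity — not valid.
(D) □p → ◇p is axiom D, which corresponds to seriality. Such an R need not be serial — not valid.
(E) p → □◇p is axiom B; it is valid on a frame exactly when R is symmetric. Such an R need not be symmetric, so not valid.
(F) ◇□p → □p is the dual of axiom 5; it is valid on a frame exactly when R is euclidean. Every such R is euclidean, so valid.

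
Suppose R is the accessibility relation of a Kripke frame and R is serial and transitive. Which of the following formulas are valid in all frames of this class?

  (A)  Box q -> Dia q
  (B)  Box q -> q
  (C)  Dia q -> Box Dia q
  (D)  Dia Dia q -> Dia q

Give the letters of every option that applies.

(A) Box q -> Dia q is axiom D; it is valid on a frame exactly when R is serial. Every such R is serial, so valid.
(B) axiom T: valid iff R is reflexive. Such an R need not be reflexive — not valid.
(C) axiom 5: valid iff R is euclidean. Such an R need not be euclidean — not valid.
(D) the dual of axiom 4: valid iff R is transitive. Every such R is transitive — valid.

A, D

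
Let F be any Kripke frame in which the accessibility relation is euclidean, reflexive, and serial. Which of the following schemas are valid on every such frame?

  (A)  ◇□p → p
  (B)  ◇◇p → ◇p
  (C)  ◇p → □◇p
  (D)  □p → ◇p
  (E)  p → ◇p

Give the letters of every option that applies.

A, B, C, D, E

A relation that is euclidean, reflexive, and serial is also symmetric and transitive.
(A) ◇□p → p is the dual of axiom B; it is valid on a frame exactly when R is symmetric. Every such R is symmetric, so valid.
(B) the dual of axiom 4: valid iff R is transitive. Every such R is transitive — valid.
(C) ◇p → □◇p is axiom 5, which corresponds to the euclidean property. Every such R is euclidean — valid.
(D) □p → ◇p is axiom D; it is valid on a frame exactly when R is serial. Every such R is serial, so valid.
(E) the dual of axiom T: valid iff R is reflexive. Every such R is reflexive — valid.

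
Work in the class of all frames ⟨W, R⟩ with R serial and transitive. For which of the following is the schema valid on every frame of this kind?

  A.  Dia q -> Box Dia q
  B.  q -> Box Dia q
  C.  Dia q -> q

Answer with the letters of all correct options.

none

(A) Dia q -> Box Dia q is axiom 5, which corresponds to the euclidean property. Such an R need not be euclidean — not valid.
(B) q -> Box Dia q is axiom B, which corresponds to symmetry. Such an R need not be symmetric — not valid.
(C) Dia q -> q is valid only on frames where every R-edge is a self-loop. Such an R need not be a subset of the identity — not valid.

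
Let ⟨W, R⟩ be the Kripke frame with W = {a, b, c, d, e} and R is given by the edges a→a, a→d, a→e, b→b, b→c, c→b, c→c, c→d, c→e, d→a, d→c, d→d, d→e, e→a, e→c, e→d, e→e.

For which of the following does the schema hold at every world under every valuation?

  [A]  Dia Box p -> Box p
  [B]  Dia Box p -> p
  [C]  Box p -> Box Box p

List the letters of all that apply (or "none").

R is symmetric: every R-edge is matched by its reverse.
R is not transitive: a R d and d R c but not a R c.
R is not euclidean: c R b and c R d but not b R d.
(A) Dia Box p -> Box p is the dual of axiom 5, which corresponds to the euclidean property. R is not euclidean — not valid.
(B) Dia Box p -> p is the dual of axiom B, which corresponds to symmetry. R is symmetric — valid.
(C) Box p -> Box Box p is axiom 4; it is valid on a frame exactly when R is transitive. R is not transitive, so not valid.

B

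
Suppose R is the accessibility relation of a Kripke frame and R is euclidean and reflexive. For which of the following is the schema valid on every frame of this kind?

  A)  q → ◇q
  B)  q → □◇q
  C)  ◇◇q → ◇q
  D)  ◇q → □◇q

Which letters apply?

A, B, C, D

A reflexive euclidean relation is also symmetric (from wRw and wRv the euclidean condition gives vRw) and hence transitive; it is an equivalence relation.
(A) q → ◇q is the dual of axiom T; it is valid on a frame exactly when R is reflexive. Every such R is reflexive, so valid.
(B) q → □◇q is axiom B; it is valid on a frame exactly when R is symmetric. Every such R is symmetric, so valid.
(C) ◇◇q → ◇q is the dual of axiom 4, which corresponds to transitivity. Every such R is transitive — valid.
(D) ◇q → □◇q (axiom 5) characterises the euclidean frames. Every such R is euclidean — valid.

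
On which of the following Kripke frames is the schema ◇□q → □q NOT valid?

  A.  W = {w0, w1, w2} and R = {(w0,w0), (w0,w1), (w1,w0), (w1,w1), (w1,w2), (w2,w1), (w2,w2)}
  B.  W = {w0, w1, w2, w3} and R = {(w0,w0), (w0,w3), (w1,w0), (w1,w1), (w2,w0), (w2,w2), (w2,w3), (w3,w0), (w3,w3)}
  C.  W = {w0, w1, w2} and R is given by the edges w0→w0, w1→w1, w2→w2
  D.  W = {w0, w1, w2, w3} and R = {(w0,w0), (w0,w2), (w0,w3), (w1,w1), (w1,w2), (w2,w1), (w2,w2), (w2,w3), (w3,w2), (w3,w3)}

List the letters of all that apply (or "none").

The schema ◇□q → □q is the dual of axiom 5; it is valid on a frame iff R is euclidean.
(A) R is not euclidean (w1 R w0 and w1 R w2 but not w0 R w2), so the schema fails here.
(B) R is not euclidean (w1 R w0 and w1 R w1 but not w0 R w1), so the schema fails here.
(C) R is euclidean (any two R-successors of the same world are R-related), so the schema is valid here.
(D) R is not euclidean (w0 R w2 and w0 R w0 but not w2 R w0), so the schema fails here.

A, B, D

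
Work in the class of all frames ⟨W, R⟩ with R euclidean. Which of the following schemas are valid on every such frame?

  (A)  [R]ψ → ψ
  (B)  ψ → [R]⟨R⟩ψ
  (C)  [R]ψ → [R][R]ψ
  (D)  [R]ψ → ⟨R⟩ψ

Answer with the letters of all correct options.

none

(A) axiom T: valid iff R is reflexive. Such an R need not be reflexive — not valid.
(B) ψ → [R]⟨R⟩ψ (axiom B) characterises the symmetric frames. Such an R need not be symmetric — not valid.
(C) axiom 4: valid iff R is transitive. Such an R need not be transitive — not valid.
(D) [R]ψ → ⟨R⟩ψ is axiom D; it is valid on a frame exactly when R is serial. Such an R need not be serial, so not valid.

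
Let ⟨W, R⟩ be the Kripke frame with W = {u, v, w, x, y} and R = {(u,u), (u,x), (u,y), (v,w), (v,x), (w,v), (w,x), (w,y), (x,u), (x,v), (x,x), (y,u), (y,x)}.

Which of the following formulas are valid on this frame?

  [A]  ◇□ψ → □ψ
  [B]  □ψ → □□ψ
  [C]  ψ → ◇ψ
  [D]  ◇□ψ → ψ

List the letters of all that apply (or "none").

none

R is not reflexive: not v R v.
R is not symmetric: w R x but not x R w.
R is not transitive: u R x and x R v but not u R v.
R is not euclidean: u R x and u R y but not x R y.
(A) ◇□ψ → □ψ is the dual of axiom 5, which corresponds to the euclidean property. R is not euclidean — not valid.
(B) □ψ → □□ψ (axiom 4) characterises the transitive frames. R is not transitive — not valid.
(C) ψ → ◇ψ is the dual of axiom T; it is valid on a frame exactly when R is reflexive. R is not reflexive, so not valid.
(D) ◇□ψ → ψ (the dual of axiom B) characterises the symmetric frames. R is not symmetric — not valid.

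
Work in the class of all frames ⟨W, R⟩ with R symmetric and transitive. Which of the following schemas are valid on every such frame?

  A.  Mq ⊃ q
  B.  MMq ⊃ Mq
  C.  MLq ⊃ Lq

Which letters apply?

B, C

A symmetric transitive relation is euclidean (uRv and uRw give vRu by symmetry, then vRw by transitivity).
(A) Mq ⊃ q (the converse of T) corresponds to R being a subset of the identity. Such an R need not be a subset of the identity, so not valid.
(B) the dual of axiom 4: valid iff R is transitive. Every such R is transitive — valid.
(C) MLq ⊃ Lq (the dual of axiom 5) characterises the euclidean frames. Every such R is euclidean — valid.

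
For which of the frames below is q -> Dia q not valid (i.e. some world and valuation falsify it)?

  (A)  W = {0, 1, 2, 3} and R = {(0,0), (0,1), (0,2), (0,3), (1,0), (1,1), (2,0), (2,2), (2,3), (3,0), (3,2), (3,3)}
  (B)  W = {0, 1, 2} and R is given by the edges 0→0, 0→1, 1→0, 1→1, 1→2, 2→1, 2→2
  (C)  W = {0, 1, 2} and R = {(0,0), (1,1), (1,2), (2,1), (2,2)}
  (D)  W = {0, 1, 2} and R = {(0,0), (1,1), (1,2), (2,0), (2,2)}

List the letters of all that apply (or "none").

none

The schema q -> Dia q is the dual of axiom T; it is valid on a frame iff R is reflexive.
(A) R is reflexive (each world relates to itself), so the schema is valid here.
(B) R is reflexive (each world relates to itself), so the schema is valid here.
(C) R is reflexive (each world relates to itself), so the schema is valid here.
(D) R is reflexive (each world relates to itself), so the schema is valid here.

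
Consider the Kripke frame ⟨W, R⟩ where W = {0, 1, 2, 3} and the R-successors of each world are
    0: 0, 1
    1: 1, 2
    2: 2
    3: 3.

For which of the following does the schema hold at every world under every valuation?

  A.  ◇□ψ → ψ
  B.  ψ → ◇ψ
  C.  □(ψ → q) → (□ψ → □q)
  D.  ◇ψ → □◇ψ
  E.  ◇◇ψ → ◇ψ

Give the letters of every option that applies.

B, C

R is reflexive: each world relates to itself.
R is not symmetric: 0 R 1 but not 1 R 0.
R is not transitive: 0 R 1 and 1 R 2 but not 0 R 2.
R is not euclidean: 0 R 1 and 0 R 0 but not 1 R 0.
(A) ◇□ψ → ψ (the dual of axiom B) characterises the symmetric frames. R is not symmetric — not valid.
(B) ψ → ◇ψ is the dual of axiom T, which corresponds to reflexivity. R is reflexive — valid.
(C) this is just K, valid on every normal frame.
(D) ◇ψ → □◇ψ is axiom 5, which corresponds to the euclidean property. R is not euclidean — not valid.
(E) ◇◇ψ → ◇ψ is the dual of axiom 4; it is valid on a frame exactly when R is transitive. R is not transitive, so not valid.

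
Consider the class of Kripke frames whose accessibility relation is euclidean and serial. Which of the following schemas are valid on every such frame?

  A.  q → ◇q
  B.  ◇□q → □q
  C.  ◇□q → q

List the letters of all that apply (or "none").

B

(A) q → ◇q is the dual of axiom T; it is valid on a frame exactly when R is reflexive. Such an R need not be reflexive, so not valid.
(B) ◇□q → □q is the dual of axiom 5, which corresponds to the euclidean property. Every such R is euclidean — valid.
(C) ◇□q → q is the dual of axiom B; it is valid on a frame exactly when R is symmetric. Such an R need not be symmetric, so not valid.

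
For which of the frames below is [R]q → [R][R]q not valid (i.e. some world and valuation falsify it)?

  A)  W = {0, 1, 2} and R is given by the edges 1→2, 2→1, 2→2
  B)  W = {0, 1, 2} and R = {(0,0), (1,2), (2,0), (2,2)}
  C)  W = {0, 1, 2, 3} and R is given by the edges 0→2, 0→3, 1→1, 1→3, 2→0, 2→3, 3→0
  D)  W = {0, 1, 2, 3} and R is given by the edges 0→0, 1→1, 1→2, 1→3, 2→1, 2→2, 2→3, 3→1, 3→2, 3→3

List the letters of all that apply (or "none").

A, B, C

The schema [R]q → [R][R]q is axiom 4; it is valid on a frame iff R is transitive.
(A) R is not transitive (1 R 2 and 2 R 1 but not 1 R 1), so the schema fails here.
(B) R is not transitive (1 R 2 and 2 R 0 but not 1 R 0), so the schema fails here.
(C) R is not transitive (0 R 2 and 2 R 0 but not 0 R 0), so the schema fails here.
(D) R is transitive (R is closed under composition), so the schema is valid here.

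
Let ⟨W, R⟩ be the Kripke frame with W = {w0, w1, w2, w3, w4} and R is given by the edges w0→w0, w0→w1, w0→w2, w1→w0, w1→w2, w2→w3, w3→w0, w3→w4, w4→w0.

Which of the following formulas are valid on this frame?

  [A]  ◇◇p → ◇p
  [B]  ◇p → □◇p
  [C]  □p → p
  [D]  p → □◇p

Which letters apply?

R is not reflexive: not w1 R w1.
R is not symmetric: w0 R w2 but not w2 R w0.
R is not transitive: w0 R w2 and w2 R w3 but not w0 R w3.
R is not euclidean: w0 R w2 and w0 R w0 but not w2 R w0.
(A) the dual of axiom 4: valid iff R is transitive. R is not transitive — not valid.
(B) ◇p → □◇p is axiom 5; it is valid on a frame exactly when R is euclidean. R is not euclidean, so not valid.
(C) □p → p is axiom T; it is valid on a frame exactly when R is reflexive. R is not reflexive, so not valid.
(D) p → □◇p is axiom B; it is valid on a frame exactly when R is symmetric. R is not symmetric, so not valid.

none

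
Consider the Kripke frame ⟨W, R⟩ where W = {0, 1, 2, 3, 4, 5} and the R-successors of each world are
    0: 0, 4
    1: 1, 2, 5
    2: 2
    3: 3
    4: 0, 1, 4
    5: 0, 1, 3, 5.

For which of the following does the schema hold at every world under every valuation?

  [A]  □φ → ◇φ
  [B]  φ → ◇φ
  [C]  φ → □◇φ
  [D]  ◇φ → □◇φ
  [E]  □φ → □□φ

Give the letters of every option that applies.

R is reflexive: each world relates to itself.
R is not symmetric: 1 R 2 but not 2 R 1.
R is not transitive: 0 R 4 and 4 R 1 but not 0 R 1.
R is not euclidean: 1 R 2 and 1 R 1 but not 2 R 1.
R is serial: every world has an R-successor.
(A) axiom D: valid iff R is serial. R is serial — valid.
(B) the dual of axiom T: valid iff R is reflexive. R is reflexive — valid.
(C) φ → □◇φ (axiom B) characterises the symmetric frames. R is not symmetric — not valid.
(D) ◇φ → □◇φ is axiom 5; it is valid on a frame exactly when R is euclidean. R is not euclidean, so not valid.
(E) □φ → □□φ (axiom 4) characterises the transitive frames. R is not transitive — not valid.

A, B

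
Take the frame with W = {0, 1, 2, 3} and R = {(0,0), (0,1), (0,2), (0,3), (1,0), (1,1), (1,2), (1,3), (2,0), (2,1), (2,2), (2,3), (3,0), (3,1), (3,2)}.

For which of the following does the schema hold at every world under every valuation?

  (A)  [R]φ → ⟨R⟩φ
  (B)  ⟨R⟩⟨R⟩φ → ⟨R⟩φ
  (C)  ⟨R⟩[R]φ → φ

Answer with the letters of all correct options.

A, C

R is symmetric: every R-edge is matched by its reverse.
R is not transitive: 3 R 0 and 0 R 3 but not 3 R 3.
R is serial: every world has an R-successor.
(A) axiom D: valid iff R is serial. R is serial — valid.
(B) ⟨R⟩⟨R⟩φ → ⟨R⟩φ is the dual of axiom 4, which corresponds to transitivity. R is not transitive — not valid.
(C) the dual of axiom B: valid iff R is symmetric. R is symmetric — valid.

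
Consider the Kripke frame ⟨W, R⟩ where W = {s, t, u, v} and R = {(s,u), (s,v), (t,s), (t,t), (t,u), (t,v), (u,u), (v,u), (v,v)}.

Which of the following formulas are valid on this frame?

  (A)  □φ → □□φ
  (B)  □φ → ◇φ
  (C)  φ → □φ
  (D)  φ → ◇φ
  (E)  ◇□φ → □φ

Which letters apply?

R is not reflexive: not s R s.
R is transitive: R is closed under composition.
R is not euclidean: s R u and s R v but not u R v.
R is serial: every world has an R-successor.
R is not a subset of the identity: s R u with s ≠ u.
(A) □φ → □□φ (axiom 4) characterises the transitive frames. R is transitive — valid.
(B) □φ → ◇φ is axiom D, which corresponds to seriality. R is serial — valid.
(C) φ → □φ is equivalent to ◇p→p; it holds exactly when R ⊆ identity. Here R ⊄ identity — not valid.
(D) φ → ◇φ (the dual of axiom T) characterises the reflexive frames. R is not reflexive — not valid.
(E) the dual of axiom 5: valid iff R is euclidean. R is not euclidean — not valid.

A, B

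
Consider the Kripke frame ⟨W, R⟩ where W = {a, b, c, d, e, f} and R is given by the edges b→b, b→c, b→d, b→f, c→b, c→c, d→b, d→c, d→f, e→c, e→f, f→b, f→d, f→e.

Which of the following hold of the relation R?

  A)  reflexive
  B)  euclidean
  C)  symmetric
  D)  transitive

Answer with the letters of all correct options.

(A) not reflexive: not a R a.
(B) not euclidean: b R c and b R d but not c R d.
(C) not symmetric: d R c but not c R d.
(D) not transitive: b R f and f R e but not b R e.

none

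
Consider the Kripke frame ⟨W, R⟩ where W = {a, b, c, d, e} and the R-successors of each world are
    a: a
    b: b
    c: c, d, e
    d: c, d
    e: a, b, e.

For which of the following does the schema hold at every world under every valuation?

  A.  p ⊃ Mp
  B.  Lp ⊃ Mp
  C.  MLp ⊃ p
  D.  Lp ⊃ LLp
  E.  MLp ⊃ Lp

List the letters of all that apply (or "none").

A, B

R is reflexive: each world relates to itself.
R is not symmetric: c R e but not e R c.
R is not transitive: c R e and e R a but not c R a.
R is not euclidean: c R d and c R e but not d R e.
R is serial: every world has an R-successor.
(A) the dual of axiom T: valid iff R is reflexive. R is reflexive — valid.
(B) Lp ⊃ Mp is axiom D, which corresponds to seriality. R is serial — valid.
(C) MLp ⊃ p (the dual of axiom B) characterises the symmetric frames. R is not symmetric — not valid.
(D) Lp ⊃ LLp (axiom 4) characterises the transitive frames. R is not transitive — not valid.
(E) MLp ⊃ Lp (the dual of axiom 5) characterises the euclidean frames. R is not euclidean — not valid.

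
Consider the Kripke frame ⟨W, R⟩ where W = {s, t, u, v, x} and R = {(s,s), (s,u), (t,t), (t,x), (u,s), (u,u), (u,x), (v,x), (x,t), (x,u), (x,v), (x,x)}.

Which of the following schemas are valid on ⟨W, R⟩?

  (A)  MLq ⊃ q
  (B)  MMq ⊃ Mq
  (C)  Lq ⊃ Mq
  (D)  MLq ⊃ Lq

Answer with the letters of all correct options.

A, C

R is symmetric: every R-edge is matched by its reverse.
R is not transitive: s R u and u R x but not s R x.
R is not euclidean: u R s and u R x but not s R x.
R is serial: every world has an R-successor.
(A) the dual of axiom B: valid iff R is symmetric. R is symmetric — valid.
(B) MMq ⊃ Mq (the dual of axiom 4) characterises the transitive frames. R is not transitive — not valid.
(C) axiom D: valid iff R is serial. R is serial — valid.
(D) MLq ⊃ Lq (the dual of axiom 5) characterises the euclidean frames. R is not euclidean — not valid.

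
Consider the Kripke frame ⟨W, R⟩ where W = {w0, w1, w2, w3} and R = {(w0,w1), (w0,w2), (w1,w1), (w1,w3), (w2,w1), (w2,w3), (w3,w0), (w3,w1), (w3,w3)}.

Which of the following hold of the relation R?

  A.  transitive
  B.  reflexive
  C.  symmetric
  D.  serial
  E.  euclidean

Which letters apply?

(A) not transitive: w0 R w1 and w1 R w3 but not w0 R w3.
(B) not reflexive: not w0 R w0.
(C) not symmetric: w0 R w1 but not w1 R w0.
(D) serial: every world has an R-successor.
(E) not euclidean: w0 R w1 and w0 R w2 but not w1 R w2.

D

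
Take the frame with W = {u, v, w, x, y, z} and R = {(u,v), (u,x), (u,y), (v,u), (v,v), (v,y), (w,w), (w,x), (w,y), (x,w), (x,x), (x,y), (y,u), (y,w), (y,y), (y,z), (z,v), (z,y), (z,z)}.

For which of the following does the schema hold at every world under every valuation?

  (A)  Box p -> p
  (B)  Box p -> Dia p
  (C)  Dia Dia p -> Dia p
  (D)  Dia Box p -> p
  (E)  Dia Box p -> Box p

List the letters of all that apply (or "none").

B

R is not reflexive: not u R u.
R is not symmetric: u R x but not x R u.
R is not transitive: u R v and v R u but not u R u.
R is not euclidean: u R v and u R x but not v R x.
R is serial: every world has an R-successor.
(A) Box p -> p is axiom T, which corresponds to reflexivity. R is not reflexive — not valid.
(B) Box p -> Dia p is axiom D, which corresponds to seriality. R is serial — valid.
(C) the dual of axiom 4: valid iff R is transitive. R is not transitive — not valid.
(D) Dia Box p -> p is the dual of axiom B; it is valid on a frame exactly when R is symmetric. R is not symmetric, so not valid.
(E) the dual of axiom 5: valid iff R is euclidean. R is not euclidean — not valid.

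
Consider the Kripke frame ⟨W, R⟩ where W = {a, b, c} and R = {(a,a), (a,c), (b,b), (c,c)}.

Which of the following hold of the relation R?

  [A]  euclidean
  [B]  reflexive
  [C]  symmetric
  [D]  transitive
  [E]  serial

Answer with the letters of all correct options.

B, D, E

(A) not euclidean: a R c and a R a but not c R a.
(B) reflexive: each world relates to itself.
(C) not symmetric: a R c but not c R a.
(D) transitive: R is closed under composition.
(E) serial: every world has an R-successor.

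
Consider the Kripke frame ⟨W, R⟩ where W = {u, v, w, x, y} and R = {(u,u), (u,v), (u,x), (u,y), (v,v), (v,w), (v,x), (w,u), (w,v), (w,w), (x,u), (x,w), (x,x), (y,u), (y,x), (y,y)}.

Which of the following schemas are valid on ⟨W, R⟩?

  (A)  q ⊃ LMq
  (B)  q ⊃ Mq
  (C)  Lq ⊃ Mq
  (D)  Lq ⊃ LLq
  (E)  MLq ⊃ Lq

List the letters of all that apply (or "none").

R is reflexive: each world relates to itself.
R is not symmetric: u R v but not v R u.
R is not transitive: u R v and v R w but not u R w.
R is not euclidean: u R v and u R u but not v R u.
R is serial: every world has an R-successor.
(A) q ⊃ LMq (axiom B) characterises the symmetric frames. R is not symmetric — not valid.
(B) q ⊃ Mq is the dual of axiom T, which corresponds to reflexivity. R is reflexive — valid.
(C) Lq ⊃ Mq (axiom D) characterises the serial frames. R is serial — valid.
(D) Lq ⊃ LLq (axiom 4) characterises the transitive frames. R is not transitive — not valid.
(E) MLq ⊃ Lq is the dual of axiom 5; it is valid on a frame exactly when R is euclidean. R is not euclidean, so not valid.

B, C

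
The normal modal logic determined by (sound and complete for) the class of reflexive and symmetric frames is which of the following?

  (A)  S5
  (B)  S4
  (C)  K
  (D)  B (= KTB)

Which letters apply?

(A) S5 is determined by the class of reflexive, symmetric, and transitive frames.
(B) S4 is determined by the class of reflexive and transitive frames.
(C) K is determined by the class of arbitrary frames.
(D) B (= KTB) is determined by exactly this class.

D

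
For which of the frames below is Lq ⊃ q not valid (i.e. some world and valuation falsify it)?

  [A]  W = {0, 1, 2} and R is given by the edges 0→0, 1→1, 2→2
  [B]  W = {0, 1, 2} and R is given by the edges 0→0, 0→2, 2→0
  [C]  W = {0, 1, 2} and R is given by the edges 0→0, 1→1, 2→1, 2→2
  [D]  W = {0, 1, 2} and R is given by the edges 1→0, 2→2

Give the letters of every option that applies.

B, D

The schema Lq ⊃ q is axiom T; it is valid on a frame iff R is reflexive.
(A) R is reflexive (each world relates to itself), so the schema is valid here.
(B) R is not reflexive (not 1 R 1), so the schema fails here.
(C) R is reflexive (each world relates to itself), so the schema is valid here.
(D) R is not reflexive (not 0 R 0), so the schema fails here.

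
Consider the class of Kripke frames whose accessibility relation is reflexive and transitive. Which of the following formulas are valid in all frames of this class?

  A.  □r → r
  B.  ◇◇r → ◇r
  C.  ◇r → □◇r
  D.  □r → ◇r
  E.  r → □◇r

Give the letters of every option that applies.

Reflexive relations are serial.
(A) axiom T: valid iff R is reflexive. Every such R is reflexive — valid.
(B) ◇◇r → ◇r is the dual of axiom 4; it is valid on a frame exactly when R is transitive. Every such R is transitive, so valid.
(C) axiom 5: valid iff R is euclidean. Such an R need not be euclidean — not valid.
(D) □r → ◇r is axiom D; it is valid on a frame exactly when R is serial. Every such R is serial, so valid.
(E) r → □◇r is axiom B, which corresponds to symmetry. Such an R need not be symmetric — not valid.

A, B, D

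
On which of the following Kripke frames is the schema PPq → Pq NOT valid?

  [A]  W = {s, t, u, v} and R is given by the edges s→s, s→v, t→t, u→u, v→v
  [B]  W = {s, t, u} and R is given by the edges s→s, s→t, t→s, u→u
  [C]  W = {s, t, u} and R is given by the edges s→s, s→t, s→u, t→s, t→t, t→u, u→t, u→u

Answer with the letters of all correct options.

The schema PPq → Pq is the dual of axiom 4; it is valid on a frame iff R is transitive.
(A) R is transitive (R is closed under composition), so the schema is valid here.
(B) R is not transitive (t R s and s R t but not t R t), so the schema fails here.
(C) R is not transitive (u R t and t R s but not u R s), so the schema fails here.

B, C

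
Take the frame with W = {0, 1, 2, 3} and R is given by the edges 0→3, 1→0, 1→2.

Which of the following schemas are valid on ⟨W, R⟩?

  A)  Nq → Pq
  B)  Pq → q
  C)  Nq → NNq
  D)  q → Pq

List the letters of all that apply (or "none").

none

R is not reflexive: not 0 R 0.
R is not transitive: 1 R 0 and 0 R 3 but not 1 R 3.
R is not serial: 2 has no R-successor.
R is not a subset of the identity: 0 R 3 with 0 ≠ 3.
(A) Nq → Pq (axiom D) characterises the serial frames. R is not serial — not valid.
(B) Pq → q (the converse of T) corresponds to R being a subset of the identity. Here R ⊄ identity, so not valid.
(C) Nq → NNq is axiom 4, which corresponds to transitivity. R is not transitive — not valid.
(D) q → Pq is the dual of axiom T, which corresponds to reflexivity. R is not reflexive — not valid.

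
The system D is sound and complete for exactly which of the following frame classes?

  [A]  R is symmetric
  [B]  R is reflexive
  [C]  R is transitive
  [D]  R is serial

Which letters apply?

(A) this class determines KB, not D.
(B) this class determines T (= KT), not D.
(C) this class determines K4, not D.
(D) D is sound and complete for exactly this class.

D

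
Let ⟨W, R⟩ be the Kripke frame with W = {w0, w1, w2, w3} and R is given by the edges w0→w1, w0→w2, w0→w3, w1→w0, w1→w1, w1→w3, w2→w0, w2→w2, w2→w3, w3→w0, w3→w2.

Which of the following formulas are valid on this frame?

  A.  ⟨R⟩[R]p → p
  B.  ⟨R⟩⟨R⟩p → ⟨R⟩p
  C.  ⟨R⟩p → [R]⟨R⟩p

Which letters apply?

R is not symmetric: w1 R w3 but not w3 R w1.
R is not transitive: w0 R w1 and w1 R w0 but not w0 R w0.
R is not euclidean: w0 R w1 and w0 R w2 but not w1 R w2.
(A) the dual of axiom B: valid iff R is symmetric. R is not symmetric — not valid.
(B) the dual of axiom 4: valid iff R is transitive. R is not transitive — not valid.
(C) ⟨R⟩p → [R]⟨R⟩p (axiom 5) characterises the euclidean frames. R is not euclidean — not valid.

none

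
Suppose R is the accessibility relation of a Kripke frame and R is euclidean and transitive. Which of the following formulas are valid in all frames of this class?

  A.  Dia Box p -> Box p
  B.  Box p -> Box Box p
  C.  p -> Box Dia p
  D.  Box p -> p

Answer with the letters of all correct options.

(A) the dual of axiom 5: valid iff R is euclidean. Every such R is euclidean — valid.
(B) Box p -> Box Box p is axiom 4, which corresponds to transitivity. Every such R is transitive — valid.
(C) p -> Box Dia p is axiom B, which corresponds to symmetry. Such an R need not be symmetric — not valid.
(D) Box p -> p is axiom T, which corresponds to reflexivity. Such an R need not be reflexive — not valid.

A, B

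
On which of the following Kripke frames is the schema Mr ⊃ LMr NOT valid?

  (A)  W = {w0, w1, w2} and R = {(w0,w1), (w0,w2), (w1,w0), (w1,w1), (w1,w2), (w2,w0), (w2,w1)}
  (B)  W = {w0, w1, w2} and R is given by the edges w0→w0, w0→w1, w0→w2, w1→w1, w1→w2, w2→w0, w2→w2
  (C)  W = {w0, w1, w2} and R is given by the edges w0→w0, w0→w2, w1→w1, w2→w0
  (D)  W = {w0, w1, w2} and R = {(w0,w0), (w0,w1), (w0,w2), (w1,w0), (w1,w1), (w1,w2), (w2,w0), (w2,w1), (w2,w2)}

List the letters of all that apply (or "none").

The schema Mr ⊃ LMr is axiom 5; it is valid on a frame iff R is euclidean.
(A) R is not euclidean (w0 R w2 and w0 R w2 but not w2 R w2), so the schema fails here.
(B) R is not euclidean (w0 R w1 and w0 R w0 but not w1 R w0), so the schema fails here.
(C) R is not euclidean (w0 R w2 and w0 R w2 but not w2 R w2), so the schema fails here.
(D) R is euclidean (any two R-successors of the same world are R-related), so the schema is valid here.

A, B, C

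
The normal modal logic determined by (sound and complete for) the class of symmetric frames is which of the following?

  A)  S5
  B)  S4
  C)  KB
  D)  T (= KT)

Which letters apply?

(A) S5 is determined by the class of reflexive, symmetric, and transitive frames.
(B) S4 is determined by the class of reflexive and transitive frames.
(C) KB is determined by exactly this class.
(D) T (= KT) is determined by the class of reflexive frames.

C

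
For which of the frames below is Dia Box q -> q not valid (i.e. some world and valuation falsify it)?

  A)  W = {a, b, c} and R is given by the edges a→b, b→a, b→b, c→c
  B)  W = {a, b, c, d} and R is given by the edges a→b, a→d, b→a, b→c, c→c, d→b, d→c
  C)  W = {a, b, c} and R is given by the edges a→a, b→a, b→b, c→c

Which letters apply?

B, C

The schema Dia Box q -> q is the dual of axiom B; it is valid on a frame iff R is symmetric.
(A) R is symmetric (every R-edge is matched by its reverse), so the schema is valid here.
(B) R is not symmetric (a R d but not d R a), so the schema fails here.
(C) R is not symmetric (b R a but not a R b), so the schema fails here.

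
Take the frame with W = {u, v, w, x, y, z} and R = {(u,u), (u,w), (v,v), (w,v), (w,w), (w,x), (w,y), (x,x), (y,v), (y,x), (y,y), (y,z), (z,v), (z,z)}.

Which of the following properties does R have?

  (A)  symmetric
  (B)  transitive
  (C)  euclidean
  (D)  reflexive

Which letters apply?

D

(A) not symmetric: u R w but not w R u.
(B) not transitive: u R w and w R v but not u R v.
(C) not euclidean: u R w and u R u but not w R u.
(D) reflexive: each world relates to itself.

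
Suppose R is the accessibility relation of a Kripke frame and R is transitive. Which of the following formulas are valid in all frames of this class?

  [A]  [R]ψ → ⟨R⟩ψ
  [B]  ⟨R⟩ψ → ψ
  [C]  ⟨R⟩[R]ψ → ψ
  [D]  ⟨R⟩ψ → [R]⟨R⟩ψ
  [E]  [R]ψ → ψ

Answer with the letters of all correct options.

none

(A) [R]ψ → ⟨R⟩ψ is axiom D, which corresponds to seriality. Such an R need not be serial — not valid.
(B) ⟨R⟩ψ → ψ is valid only on frames where every R-edge is a self-loop. Such an R need not be a subset of the identity — not valid.
(C) the dual of axiom B: valid iff R is symmetric. Such an R need not be symmetric — not valid.
(D) axiom 5: valid iff R is euclidean. Such an R need not be euclidean — not valid.
(E) [R]ψ → ψ is axiom T, which corresponds to reflexivity. Such an R need not be reflexive — not valid.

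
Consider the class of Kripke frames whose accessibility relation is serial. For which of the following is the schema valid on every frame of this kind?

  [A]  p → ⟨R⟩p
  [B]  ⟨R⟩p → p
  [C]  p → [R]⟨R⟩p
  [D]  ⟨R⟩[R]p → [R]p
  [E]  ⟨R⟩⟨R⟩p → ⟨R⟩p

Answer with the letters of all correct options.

(A) p → ⟨R⟩p is the dual of axiom T, which corresponds to reflexivity. Such an R need not be reflexive — not valid.
(B) ⟨R⟩p → p is the converse of T; it holds exactly when R ⊆ identity. Such an R need not be a subset of the identity — not valid.
(C) p → [R]⟨R⟩p is axiom B; it is valid on a frame exactly when R is symmetric. Such an R need not be symmetric, so not valid.
(D) ⟨R⟩[R]p → [R]p is the dual of axiom 5, which corresponds to the euclidean property. Such an R need not be euclidean — not valid.
(E) ⟨R⟩⟨R⟩p → ⟨R⟩p (the dual of axiom 4) characterises the transitive frames. Such an R need not be transitive — not valid.

none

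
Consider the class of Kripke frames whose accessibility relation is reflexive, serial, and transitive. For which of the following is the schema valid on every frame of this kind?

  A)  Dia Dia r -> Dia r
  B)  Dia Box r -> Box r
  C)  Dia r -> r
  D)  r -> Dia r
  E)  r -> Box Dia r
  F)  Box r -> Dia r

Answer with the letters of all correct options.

A, D, F

(A) the dual of axiom 4: valid iff R is transitive. Every such R is transitive — valid.
(B) Dia Box r -> Box r (the dual of axiom 5) characterises the euclidean frames. Such an R need not be euclidean — not valid.
(C) Dia r -> r is the converse of T; it holds exactly when R ⊆ identity. Such an R need not be a subset of the identity — not valid.
(D) r -> Dia r is the dual of axiom T; it is valid on a frame exactly when R is reflexive. Every such R is reflexive, so valid.
(E) r -> Box Dia r (axiom B) characterises the symmetric frames. Such an R need not be symmetric — not valid.
(F) Box r -> Dia r is axiom D, which corresponds to seriality. Every such R is serial — valid.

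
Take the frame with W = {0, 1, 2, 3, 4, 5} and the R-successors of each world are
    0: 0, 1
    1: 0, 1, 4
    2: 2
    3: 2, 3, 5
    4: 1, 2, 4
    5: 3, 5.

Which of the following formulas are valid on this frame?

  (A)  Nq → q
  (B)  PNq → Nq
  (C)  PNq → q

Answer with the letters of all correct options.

R is reflexive: each world relates to itself.
R is not symmetric: 3 R 2 but not 2 R 3.
R is not euclidean: 1 R 0 and 1 R 4 but not 0 R 4.
(A) Nq → q is axiom T; it is valid on a frame exactly when R is reflexive. R is reflexive, so valid.
(B) PNq → Nq (the dual of axiom 5) characterises the euclidean frames. R is not euclidean — not valid.
(C) PNq → q is the dual of axiom B, which corresponds to symmetry. R is not symmetric — not valid.

A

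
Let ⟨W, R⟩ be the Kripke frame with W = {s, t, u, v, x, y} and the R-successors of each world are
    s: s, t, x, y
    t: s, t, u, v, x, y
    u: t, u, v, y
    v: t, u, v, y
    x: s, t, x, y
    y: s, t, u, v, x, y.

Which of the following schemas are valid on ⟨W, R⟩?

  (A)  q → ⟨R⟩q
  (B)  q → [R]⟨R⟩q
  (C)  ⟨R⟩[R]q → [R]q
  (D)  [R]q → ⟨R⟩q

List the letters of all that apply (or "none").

R is reflexive: each world relates to itself.
R is symmetric: every R-edge is matched by its reverse.
R is not euclidean: t R s and t R u but not s R u.
R is serial: every world has an R-successor.
(A) q → ⟨R⟩q (the dual of axiom T) characterises the reflexive frames. R is reflexive — valid.
(B) axiom B: valid iff R is symmetric. R is symmetric — valid.
(C) ⟨R⟩[R]q → [R]q (the dual of axiom 5) characterises the euclidean frames. R is not euclidean — not valid.
(D) [R]q → ⟨R⟩q (axiom D) characterises the serial frames. R is serial — valid.

A, B, D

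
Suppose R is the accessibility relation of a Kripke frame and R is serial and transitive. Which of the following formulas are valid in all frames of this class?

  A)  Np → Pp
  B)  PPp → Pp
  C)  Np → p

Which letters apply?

(A) axiom D: valid iff R is serial. Every such R is serial — valid.
(B) the dual of axiom 4: valid iff R is transitive. Every such R is transitive — valid.
(C) axiom T: valid iff R is reflexive. Such an R need not be reflexive — not valid.

A, B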